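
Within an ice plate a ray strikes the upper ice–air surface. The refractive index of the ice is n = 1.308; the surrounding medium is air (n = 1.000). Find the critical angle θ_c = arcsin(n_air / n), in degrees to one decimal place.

sin θ_c = n_air / n = 1.000 / 1.308 = 0.7645.
θ_c = arcsin(0.7645) = 49.86°.

49.9°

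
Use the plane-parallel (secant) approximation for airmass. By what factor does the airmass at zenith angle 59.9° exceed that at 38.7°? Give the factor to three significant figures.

1.56

X(59.9°)/X(38.7°) = sec 59.9° / sec 38.7° = cos 38.7° / cos 59.9° = 0.7804/0.5015 = 1.5562.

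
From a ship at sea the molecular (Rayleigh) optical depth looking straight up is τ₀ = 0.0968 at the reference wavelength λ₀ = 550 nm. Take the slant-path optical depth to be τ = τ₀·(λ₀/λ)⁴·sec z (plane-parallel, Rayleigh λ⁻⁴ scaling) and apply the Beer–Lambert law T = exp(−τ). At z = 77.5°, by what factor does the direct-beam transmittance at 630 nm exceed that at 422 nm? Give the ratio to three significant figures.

Airmass: sec 77.5° = 4.6202.
τ(630 nm) = 0.0968 × (550/630)⁴ × 4.6202 = 0.0968 × 0.5809 × 4.6202 = 0.2598.
τ(422 nm) = 0.0968 × (550/422)⁴ × 4.6202 = 0.0968 × 2.8854 × 4.6202 = 1.2904.
T(630)/T(422) = exp(τ_B − τ_A) = exp(1.0307) = 2.8029.

2.80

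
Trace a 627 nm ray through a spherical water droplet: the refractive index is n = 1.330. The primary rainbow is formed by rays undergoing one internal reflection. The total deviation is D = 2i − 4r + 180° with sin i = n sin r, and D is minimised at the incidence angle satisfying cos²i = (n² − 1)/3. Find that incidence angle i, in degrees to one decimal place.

cos²i = (1.330² − 1)/3 = (1.76890 − 1)/3 = 0.25630.
cos i = 0.50626, so i = 59.585°.

59.6°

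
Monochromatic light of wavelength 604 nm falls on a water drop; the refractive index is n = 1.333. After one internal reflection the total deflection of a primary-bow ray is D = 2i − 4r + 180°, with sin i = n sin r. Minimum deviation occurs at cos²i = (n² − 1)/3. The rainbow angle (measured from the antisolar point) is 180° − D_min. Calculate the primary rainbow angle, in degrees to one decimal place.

cos²i = (1.77689 − 1)/3 = 0.25896; i = arccos(0.50888) = 59.410°.
sin r = sin 59.410°/1.333 = 0.64579; r = 40.225°.
D_min = 2·59.410° − 4·40.225° + 180° = 137.922°.
Rainbow angle = 180° − D_min = 42.078°.

42.1°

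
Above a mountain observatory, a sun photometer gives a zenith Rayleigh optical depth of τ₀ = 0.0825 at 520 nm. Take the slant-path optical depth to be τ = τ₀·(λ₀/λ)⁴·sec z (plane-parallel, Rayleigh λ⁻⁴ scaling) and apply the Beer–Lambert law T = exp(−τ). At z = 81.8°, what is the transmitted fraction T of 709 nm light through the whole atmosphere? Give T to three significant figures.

0.846

sec 81.8° = 7.0112.
τ = 0.0825 × (520/709)⁴ × 7.0112 = 0.0825 × 0.2894 × 7.0112 = 0.1674.
T = exp(−0.1674) = 0.8459.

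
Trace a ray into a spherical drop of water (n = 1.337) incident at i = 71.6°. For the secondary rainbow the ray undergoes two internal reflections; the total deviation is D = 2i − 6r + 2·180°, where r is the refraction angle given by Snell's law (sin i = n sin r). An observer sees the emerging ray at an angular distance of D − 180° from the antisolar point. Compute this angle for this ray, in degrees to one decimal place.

51.9°

sin r = sin 71.6° / 1.337 = 0.9489/1.337 = 0.7097; r = 45.21°.
D = 2·71.6° − 6·45.21° + 2·180° = 143.20° − 271.27° + 360° = 231.93°.
Angle from antisolar point = D − 180° = 51.93°.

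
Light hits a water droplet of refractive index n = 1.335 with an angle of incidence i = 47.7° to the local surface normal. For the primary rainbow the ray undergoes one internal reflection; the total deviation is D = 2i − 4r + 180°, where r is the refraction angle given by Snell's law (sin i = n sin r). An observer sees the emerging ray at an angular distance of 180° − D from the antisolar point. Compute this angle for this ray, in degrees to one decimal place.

sin r = sin 47.7° / 1.335 = 0.7396/1.335 = 0.5540; r = 33.64°.
D = 2·47.7° − 4·33.64° + 180° = 95.40° − 134.58° + 180° = 140.82°.
Angle from antisolar point = 180° − D = 39.18°.

39.2°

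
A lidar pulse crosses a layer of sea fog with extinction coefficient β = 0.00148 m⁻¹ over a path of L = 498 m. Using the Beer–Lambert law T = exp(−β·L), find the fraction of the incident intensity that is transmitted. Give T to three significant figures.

0.479

τ = β·L = 0.00148 × 498 = 0.7370.
T = exp(−0.7370) = 0.4785.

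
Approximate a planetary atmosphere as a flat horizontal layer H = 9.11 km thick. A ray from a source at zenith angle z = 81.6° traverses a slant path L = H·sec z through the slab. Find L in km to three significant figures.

sec z = 1/cos 81.6° = 6.8454.
L = 9.11 × 6.8454 = 62.362 km.

62.4 km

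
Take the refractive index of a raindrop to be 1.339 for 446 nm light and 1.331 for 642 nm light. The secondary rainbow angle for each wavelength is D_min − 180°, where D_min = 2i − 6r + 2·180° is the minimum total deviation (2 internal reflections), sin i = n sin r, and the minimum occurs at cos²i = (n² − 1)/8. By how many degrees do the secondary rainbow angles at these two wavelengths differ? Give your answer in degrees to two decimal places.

At 446 nm (n = 1.339): cos²i = 0.09912 → i = 71.650°, r = 45.141°, D_min = 232.451°, rainbow angle = 52.451°.
At 642 nm (n = 1.331): cos²i = 0.09645 → i = 71.907°, r = 45.575°, D_min = 230.365°, rainbow angle = 50.365°.
Angular width = |52.451° − 50.365°| = 2.086°.

2.09°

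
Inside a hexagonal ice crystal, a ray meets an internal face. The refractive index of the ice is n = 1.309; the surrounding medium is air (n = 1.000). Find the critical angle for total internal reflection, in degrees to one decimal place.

49.8°

sin θ_c = n_air / n = 1.000 / 1.309 = 0.7639.
θ_c = arcsin(0.7639) = 49.81°.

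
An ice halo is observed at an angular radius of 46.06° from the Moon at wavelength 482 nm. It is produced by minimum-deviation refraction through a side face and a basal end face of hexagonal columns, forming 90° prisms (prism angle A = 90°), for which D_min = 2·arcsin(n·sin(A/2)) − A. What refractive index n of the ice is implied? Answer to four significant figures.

1.312

Rearranging: n = sin((D_min + A)/2) / sin(A/2).
(D_min + A)/2 = (46.06° + 90°)/2 = 68.030°.
n = sin 68.030° / sin 45° = 0.9274 / 0.7071 = 1.3115.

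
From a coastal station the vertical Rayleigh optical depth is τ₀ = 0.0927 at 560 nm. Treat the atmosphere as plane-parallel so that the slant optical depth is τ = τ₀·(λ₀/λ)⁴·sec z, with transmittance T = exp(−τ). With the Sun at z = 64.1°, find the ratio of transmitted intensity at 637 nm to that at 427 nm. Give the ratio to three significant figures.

1.65

Airmass: sec 64.1° = 2.2894.
τ(637 nm) = 0.0927 × (560/637)⁴ × 2.2894 = 0.0927 × 0.5973 × 2.2894 = 0.1268.
τ(427 nm) = 0.0927 × (560/427)⁴ × 2.2894 = 0.0927 × 2.9583 × 2.2894 = 0.6278.
T(637)/T(427) = exp(τ_B − τ_A) = exp(0.5011) = 1.6505.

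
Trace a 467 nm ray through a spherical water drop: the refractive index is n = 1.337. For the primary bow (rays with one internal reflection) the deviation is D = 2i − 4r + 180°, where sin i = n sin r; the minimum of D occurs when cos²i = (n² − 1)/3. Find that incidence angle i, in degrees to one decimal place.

59.2°

cos²i = (1.337² − 1)/3 = (1.78757 − 1)/3 = 0.26252.
cos i = 0.51237, so i = 59.178°.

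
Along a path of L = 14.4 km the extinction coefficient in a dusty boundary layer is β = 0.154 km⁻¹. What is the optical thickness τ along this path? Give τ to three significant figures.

τ = β·L = 0.154 × 14.4 = 2.2176.

2.22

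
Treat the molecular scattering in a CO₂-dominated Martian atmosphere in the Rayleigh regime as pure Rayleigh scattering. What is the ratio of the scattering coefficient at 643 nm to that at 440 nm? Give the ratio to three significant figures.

0.219

Rayleigh scattering ∝ λ⁻⁴, so the ratio of coefficients is the inverse fourth power of the wavelength ratio.
σ(643)/σ(440) = (440/643)⁴ = (0.6843)⁴ = 0.2193.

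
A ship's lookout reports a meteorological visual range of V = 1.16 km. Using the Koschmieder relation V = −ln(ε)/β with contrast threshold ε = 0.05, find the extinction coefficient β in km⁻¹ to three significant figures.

β = −ln(0.05) / V = 2.996 / 1.16 = 2.5825 km⁻¹.

2.58 km⁻¹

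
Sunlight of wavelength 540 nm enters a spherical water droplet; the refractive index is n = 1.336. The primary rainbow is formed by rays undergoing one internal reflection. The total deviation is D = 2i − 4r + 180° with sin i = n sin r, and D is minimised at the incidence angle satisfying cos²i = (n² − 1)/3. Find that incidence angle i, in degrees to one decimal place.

cos²i = (1.336² − 1)/3 = (1.78490 − 1)/3 = 0.26163.
cos i = 0.51150, so i = 59.236°.

59.2°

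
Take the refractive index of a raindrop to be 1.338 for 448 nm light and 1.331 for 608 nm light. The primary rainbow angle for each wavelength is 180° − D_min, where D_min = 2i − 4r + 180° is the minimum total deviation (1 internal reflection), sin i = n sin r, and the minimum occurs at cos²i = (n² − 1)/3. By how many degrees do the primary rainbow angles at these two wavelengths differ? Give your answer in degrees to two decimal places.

1.01°

At 448 nm (n = 1.338): cos²i = 0.26341 → i = 59.120°, r = 39.899°, D_min = 138.643°, rainbow angle = 41.357°.
At 608 nm (n = 1.331): cos²i = 0.25719 → i = 59.527°, r = 40.356°, D_min = 137.630°, rainbow angle = 42.370°.
Angular width = |41.357° − 42.370°| = 1.013°.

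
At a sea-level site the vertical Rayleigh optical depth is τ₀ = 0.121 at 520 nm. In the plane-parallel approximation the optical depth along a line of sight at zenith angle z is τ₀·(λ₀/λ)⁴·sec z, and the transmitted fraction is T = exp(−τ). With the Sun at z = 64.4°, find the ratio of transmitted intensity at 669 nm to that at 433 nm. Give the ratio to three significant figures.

1.62

Airmass: sec 64.4° = 2.3144.
τ(669 nm) = 0.121 × (520/669)⁴ × 2.3144 = 0.121 × 0.3650 × 2.3144 = 0.1022.
τ(433 nm) = 0.121 × (520/433)⁴ × 2.3144 = 0.121 × 2.0800 × 2.3144 = 0.5825.
T(669)/T(433) = exp(τ_B − τ_A) = exp(0.4803) = 1.6165.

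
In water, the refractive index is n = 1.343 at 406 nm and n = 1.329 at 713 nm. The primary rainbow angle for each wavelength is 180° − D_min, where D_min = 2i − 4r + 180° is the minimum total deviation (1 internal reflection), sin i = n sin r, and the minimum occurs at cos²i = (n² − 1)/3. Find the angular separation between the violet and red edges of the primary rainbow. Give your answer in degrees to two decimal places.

At 406 nm (n = 1.343): cos²i = 0.26788 → i = 58.830°, r = 39.577°, D_min = 139.354°, rainbow angle = 40.646°.
At 713 nm (n = 1.329): cos²i = 0.25541 → i = 59.643°, r = 40.487°, D_min = 137.337°, rainbow angle = 42.663°.
Angular width = |40.646° − 42.663°| = 2.017°.

2.02°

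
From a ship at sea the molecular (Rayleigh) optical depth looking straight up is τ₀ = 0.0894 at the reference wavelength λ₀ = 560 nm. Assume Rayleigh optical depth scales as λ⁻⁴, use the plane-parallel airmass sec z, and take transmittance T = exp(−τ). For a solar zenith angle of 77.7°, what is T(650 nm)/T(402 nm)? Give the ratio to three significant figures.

3.85

Airmass: sec 77.7° = 4.6942.
τ(650 nm) = 0.0894 × (560/650)⁴ × 4.6942 = 0.0894 × 0.5509 × 4.6942 = 0.2312.
τ(402 nm) = 0.0894 × (560/402)⁴ × 4.6942 = 0.0894 × 3.7657 × 4.6942 = 1.5803.
T(650)/T(402) = exp(τ_B − τ_A) = exp(1.3491) = 3.8540.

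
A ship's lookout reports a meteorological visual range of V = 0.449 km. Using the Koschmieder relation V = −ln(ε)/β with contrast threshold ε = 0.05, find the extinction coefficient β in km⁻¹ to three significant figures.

6.67 km⁻¹

β = −ln(0.05) / V = 2.996 / 0.449 = 6.6720 km⁻¹.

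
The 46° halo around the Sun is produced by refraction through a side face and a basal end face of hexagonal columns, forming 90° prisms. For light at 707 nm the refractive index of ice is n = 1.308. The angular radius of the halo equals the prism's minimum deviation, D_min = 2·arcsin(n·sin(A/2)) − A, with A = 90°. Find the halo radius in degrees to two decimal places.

45.31°

n·sin(A/2) = 1.308 × sin 45° = 1.308 × 0.7071 = 0.9249.
D_min = 2·arcsin(0.9249) − 90° = 2 × 67.653° − 90° = 45.305°.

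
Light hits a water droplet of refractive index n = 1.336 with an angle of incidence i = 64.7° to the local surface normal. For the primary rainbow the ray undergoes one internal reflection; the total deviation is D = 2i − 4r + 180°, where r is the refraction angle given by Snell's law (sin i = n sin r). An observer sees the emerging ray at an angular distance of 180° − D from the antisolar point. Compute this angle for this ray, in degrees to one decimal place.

40.9°

sin r = sin 64.7° / 1.336 = 0.9041/1.336 = 0.6767; r = 42.59°.
D = 2·64.7° − 4·42.59° + 180° = 129.40° − 170.35° + 180° = 139.05°.
Angle from antisolar point = 180° − D = 40.95°.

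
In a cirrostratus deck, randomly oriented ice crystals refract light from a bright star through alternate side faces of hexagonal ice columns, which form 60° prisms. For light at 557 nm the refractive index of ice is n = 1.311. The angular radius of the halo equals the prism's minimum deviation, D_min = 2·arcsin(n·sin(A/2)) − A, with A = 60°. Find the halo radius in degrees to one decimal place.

n·sin(A/2) = 1.311 × sin 30° = 1.311 × 0.5000 = 0.6555.
D_min = 2·arcsin(0.6555) − 60° = 2 × 40.958° − 60° = 21.915°.

21.9°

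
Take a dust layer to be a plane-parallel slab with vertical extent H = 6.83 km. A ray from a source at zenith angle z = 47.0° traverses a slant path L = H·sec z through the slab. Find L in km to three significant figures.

sec z = 1/cos 47.0° = 1.4663.
L = 6.83 × 1.4663 = 10.015 km.

10.0 km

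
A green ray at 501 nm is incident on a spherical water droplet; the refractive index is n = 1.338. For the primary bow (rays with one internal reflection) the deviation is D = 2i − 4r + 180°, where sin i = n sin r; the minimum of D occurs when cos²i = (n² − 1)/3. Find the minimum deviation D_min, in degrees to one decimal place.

cos²i = (1.79024 − 1)/3 = 0.26341; i = arccos(0.51324) = 59.120°.
sin r = sin 59.120°/1.338 = 0.64144; r = 39.899°.
D_min = 2·59.120° − 4·39.899° + 180° = 138.643°.

138.6°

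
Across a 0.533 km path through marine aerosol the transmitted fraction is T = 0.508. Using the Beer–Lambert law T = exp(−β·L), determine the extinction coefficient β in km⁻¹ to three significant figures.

1.27 km⁻¹

Beer–Lambert: T = exp(−βL) ⇒ β = −ln(T)/L = −ln(0.508)/0.533 = 0.6773/0.533 = 1.271 km⁻¹.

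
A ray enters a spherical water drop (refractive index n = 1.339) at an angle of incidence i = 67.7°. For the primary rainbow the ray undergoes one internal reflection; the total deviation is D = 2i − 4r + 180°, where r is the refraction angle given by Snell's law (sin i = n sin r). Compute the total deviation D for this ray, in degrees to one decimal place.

140.6°

sin r = sin 67.7° / 1.339 = 0.9252/1.339 = 0.6910; r = 43.71°.
D = 2·67.7° − 4·43.71° + 180° = 135.40° − 174.83° + 180° = 140.57°.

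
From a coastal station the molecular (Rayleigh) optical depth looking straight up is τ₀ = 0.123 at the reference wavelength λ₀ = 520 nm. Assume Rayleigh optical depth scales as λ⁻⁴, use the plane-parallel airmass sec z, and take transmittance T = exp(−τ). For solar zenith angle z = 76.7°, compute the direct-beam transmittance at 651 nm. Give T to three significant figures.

0.804

sec 76.7° = 4.3469.
τ = 0.123 × (520/651)⁴ × 4.3469 = 0.123 × 0.4071 × 4.3469 = 0.2177.
T = exp(−0.2177) = 0.8044.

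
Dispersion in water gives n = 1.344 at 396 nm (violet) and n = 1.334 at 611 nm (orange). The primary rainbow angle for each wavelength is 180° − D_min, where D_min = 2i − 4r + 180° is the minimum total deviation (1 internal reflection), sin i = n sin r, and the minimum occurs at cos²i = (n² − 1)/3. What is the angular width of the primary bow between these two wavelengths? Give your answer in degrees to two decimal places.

1.43°

At 396 nm (n = 1.344): cos²i = 0.26878 → i = 58.772°, r = 39.512°, D_min = 139.495°, rainbow angle = 40.505°.
At 611 nm (n = 1.334): cos²i = 0.25985 → i = 59.352°, r = 40.159°, D_min = 138.067°, rainbow angle = 41.933°.
Angular width = |40.505° − 41.933°| = 1.428°.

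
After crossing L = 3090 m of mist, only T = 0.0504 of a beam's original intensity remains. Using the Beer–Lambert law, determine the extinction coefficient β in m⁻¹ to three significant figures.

0.000967 m⁻¹

Beer–Lambert: T = exp(−βL) ⇒ β = −ln(T)/L = −ln(0.0504)/3090 = 2.9878/3090 = 0.0009669 m⁻¹.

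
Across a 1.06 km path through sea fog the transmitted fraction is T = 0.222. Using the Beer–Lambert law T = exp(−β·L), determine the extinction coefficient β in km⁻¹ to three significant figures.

1.42 km⁻¹

Beer–Lambert: T = exp(−βL) ⇒ β = −ln(T)/L = −ln(0.222)/1.06 = 1.5051/1.06 = 1.42 km⁻¹.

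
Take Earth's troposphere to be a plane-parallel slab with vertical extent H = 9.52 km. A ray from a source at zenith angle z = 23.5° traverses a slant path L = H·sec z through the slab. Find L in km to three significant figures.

10.4 km

sec z = 1/cos 23.5° = 1.0904.
L = 9.52 × 1.0904 = 10.381 km.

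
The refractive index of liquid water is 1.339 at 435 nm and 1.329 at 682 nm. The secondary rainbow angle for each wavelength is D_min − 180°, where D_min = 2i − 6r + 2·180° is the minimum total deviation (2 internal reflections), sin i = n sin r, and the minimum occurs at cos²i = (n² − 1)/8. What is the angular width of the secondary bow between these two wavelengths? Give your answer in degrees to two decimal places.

At 435 nm (n = 1.339): cos²i = 0.09912 → i = 71.650°, r = 45.141°, D_min = 232.451°, rainbow angle = 52.451°.
At 682 nm (n = 1.329): cos²i = 0.09578 → i = 71.972°, r = 45.685°, D_min = 229.837°, rainbow angle = 49.837°.
Angular width = |52.451° − 49.837°| = 2.614°.

2.61°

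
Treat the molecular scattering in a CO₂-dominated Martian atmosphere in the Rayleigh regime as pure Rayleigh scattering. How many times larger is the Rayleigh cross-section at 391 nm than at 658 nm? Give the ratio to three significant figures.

8.02

Rayleigh scattering ∝ λ⁻⁴, so the ratio of coefficients is the inverse fourth power of the wavelength ratio.
σ(391)/σ(658) = (658/391)⁴ = (1.6829)⁴ = 8.02.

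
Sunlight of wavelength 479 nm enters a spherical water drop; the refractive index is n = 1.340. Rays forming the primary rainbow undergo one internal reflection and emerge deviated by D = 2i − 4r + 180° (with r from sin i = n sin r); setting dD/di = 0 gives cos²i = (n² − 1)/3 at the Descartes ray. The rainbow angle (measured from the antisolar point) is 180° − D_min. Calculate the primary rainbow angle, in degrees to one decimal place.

41.1°

cos²i = (1.79560 − 1)/3 = 0.26520; i = arccos(0.51498) = 59.004°.
sin r = sin 59.004°/1.340 = 0.63971; r = 39.770°.
D_min = 2·59.004° − 4·39.770° + 180° = 138.929°.
Rainbow angle = 180° − D_min = 41.071°.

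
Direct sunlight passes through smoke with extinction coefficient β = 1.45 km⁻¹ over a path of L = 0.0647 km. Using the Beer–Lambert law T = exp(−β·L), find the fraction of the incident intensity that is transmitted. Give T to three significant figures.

0.910

τ = β·L = 1.45 × 0.0647 = 0.0938.
T = exp(−0.0938) = 0.9105.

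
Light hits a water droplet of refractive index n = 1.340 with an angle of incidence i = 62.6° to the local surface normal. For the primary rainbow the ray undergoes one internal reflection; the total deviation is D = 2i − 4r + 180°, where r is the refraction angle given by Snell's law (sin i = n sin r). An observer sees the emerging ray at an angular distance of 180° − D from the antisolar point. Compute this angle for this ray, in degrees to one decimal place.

sin r = sin 62.6° / 1.340 = 0.8878/1.340 = 0.6625; r = 41.49°.
D = 2·62.6° − 4·41.49° + 180° = 125.20° − 165.98° + 180° = 139.22°.
Angle from antisolar point = 180° − D = 40.78°.

40.8°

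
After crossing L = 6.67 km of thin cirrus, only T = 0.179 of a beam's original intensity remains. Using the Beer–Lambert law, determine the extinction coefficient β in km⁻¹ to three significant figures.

0.258 km⁻¹

Beer–Lambert: T = exp(−βL) ⇒ β = −ln(T)/L = −ln(0.179)/6.67 = 1.7204/6.67 = 0.2579 km⁻¹.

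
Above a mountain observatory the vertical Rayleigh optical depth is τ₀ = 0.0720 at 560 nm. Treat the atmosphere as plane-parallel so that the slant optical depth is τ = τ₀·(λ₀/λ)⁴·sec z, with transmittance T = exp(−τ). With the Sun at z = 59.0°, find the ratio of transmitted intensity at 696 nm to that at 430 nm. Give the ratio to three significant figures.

Airmass: sec 59.0° = 1.9416.
τ(696 nm) = 0.0720 × (560/696)⁴ × 1.9416 = 0.0720 × 0.4191 × 1.9416 = 0.0586.
τ(430 nm) = 0.0720 × (560/430)⁴ × 1.9416 = 0.0720 × 2.8766 × 1.9416 = 0.4021.
T(696)/T(430) = exp(τ_B − τ_A) = exp(0.3435) = 1.4099.

1.41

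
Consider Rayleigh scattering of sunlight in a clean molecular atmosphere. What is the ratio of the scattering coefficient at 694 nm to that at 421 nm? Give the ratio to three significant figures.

0.135

Rayleigh scattering ∝ λ⁻⁴, so the ratio of coefficients is the inverse fourth power of the wavelength ratio.
σ(694)/σ(421) = (421/694)⁴ = (0.6066)⁴ = 0.1354.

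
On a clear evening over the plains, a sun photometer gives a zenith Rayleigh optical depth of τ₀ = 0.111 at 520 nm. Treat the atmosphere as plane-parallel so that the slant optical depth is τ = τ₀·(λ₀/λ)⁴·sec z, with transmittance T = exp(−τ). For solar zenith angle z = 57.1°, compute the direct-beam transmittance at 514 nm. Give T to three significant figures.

0.807

sec 57.1° = 1.8410.
τ = 0.111 × (520/514)⁴ × 1.8410 = 0.111 × 1.0475 × 1.8410 = 0.2141.
T = exp(−0.2141) = 0.8073.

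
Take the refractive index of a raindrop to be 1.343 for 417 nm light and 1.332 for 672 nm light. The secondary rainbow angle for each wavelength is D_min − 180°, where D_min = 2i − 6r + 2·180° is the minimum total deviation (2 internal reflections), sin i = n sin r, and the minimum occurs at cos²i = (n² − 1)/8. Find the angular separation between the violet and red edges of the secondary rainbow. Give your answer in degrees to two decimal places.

2.85°

At 417 nm (n = 1.343): cos²i = 0.10046 → i = 71.522°, r = 44.928°, D_min = 233.478°, rainbow angle = 53.478°.
At 672 nm (n = 1.332): cos²i = 0.09678 → i = 71.875°, r = 45.520°, D_min = 230.628°, rainbow angle = 50.628°.
Angular width = |53.478° − 50.628°| = 2.849°.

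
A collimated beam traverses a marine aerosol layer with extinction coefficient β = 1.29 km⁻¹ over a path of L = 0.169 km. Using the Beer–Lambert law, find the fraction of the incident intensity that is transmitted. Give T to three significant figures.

τ = β·L = 1.29 × 0.169 = 0.2180.
T = exp(−0.2180) = 0.8041.

0.804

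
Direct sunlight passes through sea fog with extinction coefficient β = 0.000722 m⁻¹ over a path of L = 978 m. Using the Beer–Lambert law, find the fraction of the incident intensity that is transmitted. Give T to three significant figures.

0.494

τ = β·L = 0.000722 × 978 = 0.7061.
T = exp(−0.7061) = 0.4936.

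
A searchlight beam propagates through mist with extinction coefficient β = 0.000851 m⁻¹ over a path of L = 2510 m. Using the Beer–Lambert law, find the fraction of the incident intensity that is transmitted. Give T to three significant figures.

τ = β·L = 0.000851 × 2510 = 2.1360.
T = exp(−2.1360) = 0.1181.

0.118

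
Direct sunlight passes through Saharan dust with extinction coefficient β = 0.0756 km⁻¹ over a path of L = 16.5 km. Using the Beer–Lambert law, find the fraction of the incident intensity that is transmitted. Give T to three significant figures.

0.287

τ = β·L = 0.0756 × 16.5 = 1.2474.
T = exp(−1.2474) = 0.2873.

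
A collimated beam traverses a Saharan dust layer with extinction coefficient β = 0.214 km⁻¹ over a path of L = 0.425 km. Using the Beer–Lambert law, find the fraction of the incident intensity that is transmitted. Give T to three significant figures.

0.913

τ = β·L = 0.214 × 0.425 = 0.0909.
T = exp(−0.0909) = 0.9131.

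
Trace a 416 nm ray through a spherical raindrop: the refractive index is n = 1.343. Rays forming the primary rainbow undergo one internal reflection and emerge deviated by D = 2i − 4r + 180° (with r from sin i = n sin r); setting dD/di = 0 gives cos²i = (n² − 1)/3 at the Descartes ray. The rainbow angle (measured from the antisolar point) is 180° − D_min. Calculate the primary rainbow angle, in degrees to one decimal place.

40.6°

cos²i = (1.80365 − 1)/3 = 0.26788; i = arccos(0.51757) = 58.830°.
sin r = sin 58.830°/1.343 = 0.63711; r = 39.577°.
D_min = 2·58.830° − 4·39.577° + 180° = 139.354°.
Rainbow angle = 180° − D_min = 40.646°.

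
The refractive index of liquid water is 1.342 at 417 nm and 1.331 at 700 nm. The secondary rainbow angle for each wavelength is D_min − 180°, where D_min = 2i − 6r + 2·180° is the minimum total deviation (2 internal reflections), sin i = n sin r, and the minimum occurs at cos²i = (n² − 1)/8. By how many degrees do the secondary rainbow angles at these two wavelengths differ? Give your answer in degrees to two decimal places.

At 417 nm (n = 1.342): cos²i = 0.10012 → i = 71.554°, r = 44.981°, D_min = 233.222°, rainbow angle = 53.222°.
At 700 nm (n = 1.331): cos²i = 0.09645 → i = 71.907°, r = 45.575°, D_min = 230.365°, rainbow angle = 50.365°.
Angular width = |53.222° − 50.365°| = 2.857°.

2.86°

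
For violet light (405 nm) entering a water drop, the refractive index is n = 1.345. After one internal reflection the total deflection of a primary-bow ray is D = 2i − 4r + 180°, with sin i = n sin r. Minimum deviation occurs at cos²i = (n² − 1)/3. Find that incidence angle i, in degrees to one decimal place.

58.7°

cos²i = (1.345² − 1)/3 = (1.80902 − 1)/3 = 0.26967.
cos i = 0.51930, so i = 58.715°.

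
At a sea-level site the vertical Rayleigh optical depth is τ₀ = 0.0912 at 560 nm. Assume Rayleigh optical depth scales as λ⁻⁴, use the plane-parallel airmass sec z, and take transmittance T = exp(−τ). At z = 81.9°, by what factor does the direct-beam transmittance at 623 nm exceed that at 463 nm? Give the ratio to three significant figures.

2.62

Airmass: sec 81.9° = 7.0972.
τ(623 nm) = 0.0912 × (560/623)⁴ × 7.0972 = 0.0912 × 0.6528 × 7.0972 = 0.4226.
τ(463 nm) = 0.0912 × (560/463)⁴ × 7.0972 = 0.0912 × 2.1401 × 7.0972 = 1.3852.
T(623)/T(463) = exp(τ_B − τ_A) = exp(0.9626) = 2.6186.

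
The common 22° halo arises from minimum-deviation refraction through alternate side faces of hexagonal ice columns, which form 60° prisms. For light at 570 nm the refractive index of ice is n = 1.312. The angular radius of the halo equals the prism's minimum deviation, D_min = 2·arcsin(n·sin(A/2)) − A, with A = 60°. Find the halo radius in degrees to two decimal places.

21.99°

n·sin(A/2) = 1.312 × sin 30° = 1.312 × 0.5000 = 0.6560.
D_min = 2·arcsin(0.6560) − 60° = 2 × 40.996° − 60° = 21.991°.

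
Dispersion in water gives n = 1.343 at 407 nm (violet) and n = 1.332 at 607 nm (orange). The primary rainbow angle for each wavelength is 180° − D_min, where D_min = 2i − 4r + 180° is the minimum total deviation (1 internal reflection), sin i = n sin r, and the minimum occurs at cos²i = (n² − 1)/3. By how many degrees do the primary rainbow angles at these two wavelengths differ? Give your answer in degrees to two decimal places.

1.58°

At 407 nm (n = 1.343): cos²i = 0.26788 → i = 58.830°, r = 39.577°, D_min = 139.354°, rainbow angle = 40.646°.
At 607 nm (n = 1.332): cos²i = 0.25807 → i = 59.469°, r = 40.290°, D_min = 137.776°, rainbow angle = 42.224°.
Angular width = |40.646° − 42.224°| = 1.578°.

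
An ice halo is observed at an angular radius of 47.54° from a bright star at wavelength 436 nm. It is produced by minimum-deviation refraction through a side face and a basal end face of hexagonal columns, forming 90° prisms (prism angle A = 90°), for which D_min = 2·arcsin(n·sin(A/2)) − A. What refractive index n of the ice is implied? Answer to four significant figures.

1.318

Rearranging: n = sin((D_min + A)/2) / sin(A/2).
(D_min + A)/2 = (47.54° + 90°)/2 = 68.770°.
n = sin 68.770° / sin 45° = 0.9321 / 0.7071 = 1.3182.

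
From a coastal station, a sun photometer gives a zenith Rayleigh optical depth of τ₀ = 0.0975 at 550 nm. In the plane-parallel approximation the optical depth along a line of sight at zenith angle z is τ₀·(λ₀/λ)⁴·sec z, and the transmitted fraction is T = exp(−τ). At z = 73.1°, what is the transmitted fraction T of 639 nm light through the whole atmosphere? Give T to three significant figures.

0.832

sec 73.1° = 3.4399.
τ = 0.0975 × (550/639)⁴ × 3.4399 = 0.0975 × 0.5488 × 3.4399 = 0.1841.
T = exp(−0.1841) = 0.8319.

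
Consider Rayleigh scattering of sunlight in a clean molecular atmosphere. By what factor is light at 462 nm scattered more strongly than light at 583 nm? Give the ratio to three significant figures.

Rayleigh scattering ∝ λ⁻⁴, so the ratio of coefficients is the inverse fourth power of the wavelength ratio.
σ(462)/σ(583) = (583/462)⁴ = (1.2619)⁴ = 2.536.

2.54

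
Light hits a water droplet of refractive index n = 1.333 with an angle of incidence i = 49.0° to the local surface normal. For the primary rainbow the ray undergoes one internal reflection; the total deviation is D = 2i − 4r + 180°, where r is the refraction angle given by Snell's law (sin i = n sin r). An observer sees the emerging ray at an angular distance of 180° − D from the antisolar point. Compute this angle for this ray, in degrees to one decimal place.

39.9°

sin r = sin 49.0° / 1.333 = 0.7547/1.333 = 0.5662; r = 34.48°.
D = 2·49.0° − 4·34.48° + 180° = 98.00° − 137.94° + 180° = 140.06°.
Angle from antisolar point = 180° − D = 39.94°.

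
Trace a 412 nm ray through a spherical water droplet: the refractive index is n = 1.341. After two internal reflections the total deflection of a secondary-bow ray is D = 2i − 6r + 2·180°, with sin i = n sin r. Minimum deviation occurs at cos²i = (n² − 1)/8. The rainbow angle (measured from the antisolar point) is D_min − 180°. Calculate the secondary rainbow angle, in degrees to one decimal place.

cos²i = (1.79828 − 1)/8 = 0.09979; i = arccos(0.31589) = 71.586°.
sin r = sin 71.586°/1.341 = 0.70753; r = 45.034°.
D_min = 2·71.586° − 6·45.034° + 360° = 232.966°.
Rainbow angle = D_min − 180° = 52.966°.

53.0°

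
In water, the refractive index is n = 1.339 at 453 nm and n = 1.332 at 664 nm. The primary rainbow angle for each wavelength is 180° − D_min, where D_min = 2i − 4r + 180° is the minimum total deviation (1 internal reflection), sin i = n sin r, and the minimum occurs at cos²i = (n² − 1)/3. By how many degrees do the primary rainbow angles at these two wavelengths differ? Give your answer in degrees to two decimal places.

1.01°

At 453 nm (n = 1.339): cos²i = 0.26431 → i = 59.062°, r = 39.834°, D_min = 138.786°, rainbow angle = 41.214°.
At 664 nm (n = 1.332): cos²i = 0.25807 → i = 59.469°, r = 40.290°, D_min = 137.776°, rainbow angle = 42.224°.
Angular width = |41.214° − 42.224°| = 1.010°.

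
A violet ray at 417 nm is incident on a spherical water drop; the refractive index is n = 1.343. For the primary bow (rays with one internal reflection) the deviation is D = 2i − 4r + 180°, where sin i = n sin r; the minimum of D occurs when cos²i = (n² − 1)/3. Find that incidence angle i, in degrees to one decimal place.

58.8°

cos²i = (1.343² − 1)/3 = (1.80365 − 1)/3 = 0.26788.
cos i = 0.51757, so i = 58.830°.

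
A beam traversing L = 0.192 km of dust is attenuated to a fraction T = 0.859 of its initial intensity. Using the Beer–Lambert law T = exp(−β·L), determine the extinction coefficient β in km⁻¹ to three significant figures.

0.792 km⁻¹

Beer–Lambert: T = exp(−βL) ⇒ β = −ln(T)/L = −ln(0.859)/0.192 = 0.1520/0.192 = 0.7916 km⁻¹.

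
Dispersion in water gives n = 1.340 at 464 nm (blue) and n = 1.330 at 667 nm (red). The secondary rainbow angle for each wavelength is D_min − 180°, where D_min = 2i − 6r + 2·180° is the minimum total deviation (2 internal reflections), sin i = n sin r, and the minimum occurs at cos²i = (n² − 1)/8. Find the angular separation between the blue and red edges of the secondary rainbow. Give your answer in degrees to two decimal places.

2.61°

At 464 nm (n = 1.340): cos²i = 0.09945 → i = 71.618°, r = 45.088°, D_min = 232.709°, rainbow angle = 52.709°.
At 667 nm (n = 1.330): cos²i = 0.09611 → i = 71.940°, r = 45.630°, D_min = 230.101°, rainbow angle = 50.101°.
Angular width = |52.709° − 50.101°| = 2.608°.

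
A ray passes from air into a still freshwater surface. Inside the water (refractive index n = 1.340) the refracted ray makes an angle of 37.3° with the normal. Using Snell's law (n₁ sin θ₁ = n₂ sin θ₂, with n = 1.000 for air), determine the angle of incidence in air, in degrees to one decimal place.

54.3°

Snell: sin θ_i = n · sin θ_r = 1.340 × sin 37.3° = 1.340 × 0.6060 = 0.8120.
θ_i = arcsin(0.8120) = 54.29°.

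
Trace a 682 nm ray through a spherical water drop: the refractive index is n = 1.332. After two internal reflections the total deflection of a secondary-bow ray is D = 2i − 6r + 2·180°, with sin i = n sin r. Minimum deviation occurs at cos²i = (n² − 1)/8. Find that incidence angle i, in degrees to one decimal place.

cos²i = (1.332² − 1)/8 = (1.77422 − 1)/8 = 0.09678.
cos i = 0.31109, so i = 71.875°.

71.9°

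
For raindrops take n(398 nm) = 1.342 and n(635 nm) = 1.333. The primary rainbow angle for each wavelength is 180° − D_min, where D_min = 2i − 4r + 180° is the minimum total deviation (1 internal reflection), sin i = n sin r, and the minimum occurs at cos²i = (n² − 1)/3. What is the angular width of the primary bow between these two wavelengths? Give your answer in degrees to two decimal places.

At 398 nm (n = 1.342): cos²i = 0.26699 → i = 58.888°, r = 39.641°, D_min = 139.213°, rainbow angle = 40.787°.
At 635 nm (n = 1.333): cos²i = 0.25896 → i = 59.410°, r = 40.225°, D_min = 137.922°, rainbow angle = 42.078°.
Angular width = |40.787° − 42.078°| = 1.291°.

1.29°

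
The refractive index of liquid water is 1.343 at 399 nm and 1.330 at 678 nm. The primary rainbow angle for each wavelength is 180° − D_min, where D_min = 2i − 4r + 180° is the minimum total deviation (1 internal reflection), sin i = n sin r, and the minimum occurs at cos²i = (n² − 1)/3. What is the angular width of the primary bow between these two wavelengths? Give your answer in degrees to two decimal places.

1.87°

At 399 nm (n = 1.343): cos²i = 0.26788 → i = 58.830°, r = 39.577°, D_min = 139.354°, rainbow angle = 40.646°.
At 678 nm (n = 1.330): cos²i = 0.25630 → i = 59.585°, r = 40.422°, D_min = 137.484°, rainbow angle = 42.516°.
Angular width = |40.646° − 42.516°| = 1.871°.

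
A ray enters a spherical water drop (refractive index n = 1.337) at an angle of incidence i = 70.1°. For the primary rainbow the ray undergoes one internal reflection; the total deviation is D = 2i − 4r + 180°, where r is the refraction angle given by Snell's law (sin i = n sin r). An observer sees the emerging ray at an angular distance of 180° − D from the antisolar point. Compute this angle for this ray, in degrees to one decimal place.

sin r = sin 70.1° / 1.337 = 0.9403/1.337 = 0.7033; r = 44.69°.
D = 2·70.1° − 4·44.69° + 180° = 140.20° − 178.76° + 180° = 141.44°.
Angle from antisolar point = 180° − D = 38.56°.

38.6°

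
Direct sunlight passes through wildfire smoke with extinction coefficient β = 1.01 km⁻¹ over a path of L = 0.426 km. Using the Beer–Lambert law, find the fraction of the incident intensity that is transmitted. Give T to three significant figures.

τ = β·L = 1.01 × 0.426 = 0.4303.
T = exp(−0.4303) = 0.6503.

0.650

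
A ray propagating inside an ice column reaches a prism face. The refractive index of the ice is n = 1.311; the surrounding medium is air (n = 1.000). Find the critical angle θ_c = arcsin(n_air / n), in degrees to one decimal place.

49.7°

sin θ_c = n_air / n = 1.000 / 1.311 = 0.7628.
θ_c = arcsin(0.7628) = 49.71°.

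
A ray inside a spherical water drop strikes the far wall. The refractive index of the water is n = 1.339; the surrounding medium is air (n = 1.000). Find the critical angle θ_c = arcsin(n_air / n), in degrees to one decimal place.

48.3°

sin θ_c = n_air / n = 1.000 / 1.339 = 0.7468.
θ_c = arcsin(0.7468) = 48.32°.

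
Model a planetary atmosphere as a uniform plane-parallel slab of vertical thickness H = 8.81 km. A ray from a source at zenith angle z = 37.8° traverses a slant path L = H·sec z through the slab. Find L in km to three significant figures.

11.1 km

sec z = 1/cos 37.8° = 1.2656.
L = 8.81 × 1.2656 = 11.150 km.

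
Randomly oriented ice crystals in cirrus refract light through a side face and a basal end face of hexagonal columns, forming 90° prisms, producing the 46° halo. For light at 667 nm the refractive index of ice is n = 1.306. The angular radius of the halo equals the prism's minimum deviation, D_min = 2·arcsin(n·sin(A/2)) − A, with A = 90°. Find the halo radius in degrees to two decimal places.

44.88°

n·sin(A/2) = 1.306 × sin 45° = 1.306 × 0.7071 = 0.9235.
D_min = 2·arcsin(0.9235) − 90° = 2 × 67.440° − 90° = 44.881°.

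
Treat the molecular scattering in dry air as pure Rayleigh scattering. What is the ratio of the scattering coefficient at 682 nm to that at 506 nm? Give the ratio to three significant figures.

0.303

Rayleigh scattering ∝ λ⁻⁴, so the ratio of coefficients is the inverse fourth power of the wavelength ratio.
σ(682)/σ(506) = (506/682)⁴ = (0.7419)⁴ = 0.303.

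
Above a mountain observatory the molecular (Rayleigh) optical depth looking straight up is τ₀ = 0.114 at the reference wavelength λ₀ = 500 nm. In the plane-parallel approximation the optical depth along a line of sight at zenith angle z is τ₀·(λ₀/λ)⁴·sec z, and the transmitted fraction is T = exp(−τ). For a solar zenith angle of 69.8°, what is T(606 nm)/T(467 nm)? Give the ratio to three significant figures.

Airmass: sec 69.8° = 2.8960.
τ(606 nm) = 0.114 × (500/606)⁴ × 2.8960 = 0.114 × 0.4634 × 2.8960 = 0.1530.
τ(467 nm) = 0.114 × (500/467)⁴ × 2.8960 = 0.114 × 1.3141 × 2.8960 = 0.4338.
T(606)/T(467) = exp(τ_B − τ_A) = exp(0.2808) = 1.3242.

1.32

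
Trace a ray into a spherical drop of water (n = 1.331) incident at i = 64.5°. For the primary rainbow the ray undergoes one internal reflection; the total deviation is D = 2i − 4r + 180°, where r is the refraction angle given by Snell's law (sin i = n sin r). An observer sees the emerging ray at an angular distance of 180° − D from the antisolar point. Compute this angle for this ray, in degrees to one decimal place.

sin r = sin 64.5° / 1.331 = 0.9026/1.331 = 0.6781; r = 42.70°.
D = 2·64.5° − 4·42.70° + 180° = 129.00° − 170.79° + 180° = 138.21°.
Angle from antisolar point = 180° − D = 41.79°.

41.8°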